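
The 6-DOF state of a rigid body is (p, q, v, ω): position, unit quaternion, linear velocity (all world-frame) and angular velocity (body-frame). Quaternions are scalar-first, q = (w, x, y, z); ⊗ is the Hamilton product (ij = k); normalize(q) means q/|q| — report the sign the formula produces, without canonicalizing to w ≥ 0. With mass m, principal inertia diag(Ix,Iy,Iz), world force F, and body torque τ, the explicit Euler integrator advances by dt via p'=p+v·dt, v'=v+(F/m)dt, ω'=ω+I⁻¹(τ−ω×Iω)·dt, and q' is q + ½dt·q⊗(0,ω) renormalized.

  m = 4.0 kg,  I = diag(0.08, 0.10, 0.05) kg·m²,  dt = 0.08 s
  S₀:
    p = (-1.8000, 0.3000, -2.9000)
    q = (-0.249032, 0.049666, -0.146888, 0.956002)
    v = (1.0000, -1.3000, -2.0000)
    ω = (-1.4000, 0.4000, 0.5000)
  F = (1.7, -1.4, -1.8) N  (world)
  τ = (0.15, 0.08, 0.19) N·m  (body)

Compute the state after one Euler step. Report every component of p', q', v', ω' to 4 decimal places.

p' = (-1.7200, 0.1960, -3.0600)
q' = (-0.2625, 0.0453, -0.2050, 0.9418)
v' = (1.0340, -1.3280, -2.0360)
ω' = (-1.2400, 0.4808, 0.8219)

a = (0.4250, -0.3500, -0.4500)
p' = p + v·dt = (-1.7200, 0.1960, -3.0600)
v + (F/m)dt = (1.0340, -1.3280, -2.0360)
precession coupling ω×(Iω) = (-0.0100, -0.0210, -0.0112)
angular accel α = (2.0000, 1.0100, 4.0240)
ω + α·dt = (-1.2400, 0.4808, 0.8219)
2q̇ = q⊗(0,ω) = (-0.3497134, -0.1072000, -1.4628486, -0.3102928)
updated quaternion q' = (-0.2625, 0.0453, -0.2050, 0.9418)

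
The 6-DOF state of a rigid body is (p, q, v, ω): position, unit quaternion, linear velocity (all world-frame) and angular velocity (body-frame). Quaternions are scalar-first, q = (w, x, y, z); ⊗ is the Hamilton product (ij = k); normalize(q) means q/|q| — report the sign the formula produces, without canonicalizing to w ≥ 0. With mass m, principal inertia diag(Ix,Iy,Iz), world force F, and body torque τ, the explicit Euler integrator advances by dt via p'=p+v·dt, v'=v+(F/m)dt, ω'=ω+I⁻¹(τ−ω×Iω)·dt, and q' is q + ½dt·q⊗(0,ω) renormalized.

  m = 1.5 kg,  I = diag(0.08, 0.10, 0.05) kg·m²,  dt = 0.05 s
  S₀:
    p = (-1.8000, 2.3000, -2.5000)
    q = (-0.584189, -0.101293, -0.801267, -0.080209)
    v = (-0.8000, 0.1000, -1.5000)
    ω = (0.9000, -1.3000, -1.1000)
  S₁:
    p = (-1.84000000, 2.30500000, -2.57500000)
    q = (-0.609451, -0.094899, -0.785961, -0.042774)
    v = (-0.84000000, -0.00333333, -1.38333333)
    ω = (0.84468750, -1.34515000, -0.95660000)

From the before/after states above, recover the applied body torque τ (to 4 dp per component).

τ = (-0.1600, -0.1200, 0.1200)

rate change Δω = (-0.05531250, -0.04515000, 0.14340000)
τ = I·(Δω/dt) + ω₀×(Iω₀) = (-0.1600, -0.1200, 0.1200)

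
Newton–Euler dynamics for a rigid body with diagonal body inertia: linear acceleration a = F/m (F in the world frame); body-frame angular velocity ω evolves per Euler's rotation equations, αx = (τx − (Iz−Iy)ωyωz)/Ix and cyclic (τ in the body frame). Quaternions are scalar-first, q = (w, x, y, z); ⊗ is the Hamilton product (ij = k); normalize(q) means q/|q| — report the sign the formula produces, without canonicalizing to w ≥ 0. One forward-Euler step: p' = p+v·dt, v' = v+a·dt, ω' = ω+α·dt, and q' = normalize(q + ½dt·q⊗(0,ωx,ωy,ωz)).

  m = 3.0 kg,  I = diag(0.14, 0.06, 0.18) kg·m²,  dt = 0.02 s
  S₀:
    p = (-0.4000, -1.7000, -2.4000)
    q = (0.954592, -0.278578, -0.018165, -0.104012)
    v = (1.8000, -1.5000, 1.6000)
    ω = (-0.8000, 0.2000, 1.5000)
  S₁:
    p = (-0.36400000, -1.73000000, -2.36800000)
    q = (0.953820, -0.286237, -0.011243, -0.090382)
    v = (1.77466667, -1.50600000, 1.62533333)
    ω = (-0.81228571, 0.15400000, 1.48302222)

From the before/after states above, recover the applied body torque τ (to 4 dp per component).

τ = (-0.0500, -0.0900, -0.1400)

ω₁ − ω₀ = (-0.01228571, -0.04600000, -0.01697778)
I·α + gyro = (-0.0500, -0.0900, -0.1400)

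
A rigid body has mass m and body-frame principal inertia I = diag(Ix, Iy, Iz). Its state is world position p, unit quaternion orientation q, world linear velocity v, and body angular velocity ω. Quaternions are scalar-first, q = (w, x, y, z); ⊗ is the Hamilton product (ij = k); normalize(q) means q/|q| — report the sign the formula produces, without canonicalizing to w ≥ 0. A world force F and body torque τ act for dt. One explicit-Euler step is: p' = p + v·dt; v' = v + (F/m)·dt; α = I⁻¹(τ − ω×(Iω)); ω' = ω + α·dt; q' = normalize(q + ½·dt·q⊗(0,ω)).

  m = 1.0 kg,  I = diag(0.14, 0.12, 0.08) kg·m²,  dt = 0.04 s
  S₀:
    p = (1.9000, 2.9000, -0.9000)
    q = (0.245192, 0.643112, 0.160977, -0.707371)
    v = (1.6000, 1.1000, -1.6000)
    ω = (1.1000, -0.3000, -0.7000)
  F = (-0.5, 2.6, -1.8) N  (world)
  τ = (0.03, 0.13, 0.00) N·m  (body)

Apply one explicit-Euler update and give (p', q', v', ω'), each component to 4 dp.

p' = (1.9640, 2.9440, -0.9640)
q' = (0.2220, 0.6418, 0.1529, -0.7179)
v' = (1.5800, 1.2040, -1.6720)
ω' = (1.1110, -0.2413, -0.7033)

a = F/m = (-0.5000, 2.6000, -1.8000)
new position p' = (1.9640, 2.9440, -0.9640)
v' = v + a·dt = (1.5800, 1.2040, -1.6720)
gyro term ω×Iω = (-0.0084, -0.0462, 0.0066)
angular accel α = (0.2743, 1.4683, -0.0825)
ω + α·dt = (1.1110, -0.2413, -0.7033)
Hamilton product q⊗(0,ω) = (-1.1542898, -0.0551840, -0.4014873, -0.5416427)
q + ½dt·q⊗(0,ω), renormalized = (0.2220, 0.6418, 0.1529, -0.7179)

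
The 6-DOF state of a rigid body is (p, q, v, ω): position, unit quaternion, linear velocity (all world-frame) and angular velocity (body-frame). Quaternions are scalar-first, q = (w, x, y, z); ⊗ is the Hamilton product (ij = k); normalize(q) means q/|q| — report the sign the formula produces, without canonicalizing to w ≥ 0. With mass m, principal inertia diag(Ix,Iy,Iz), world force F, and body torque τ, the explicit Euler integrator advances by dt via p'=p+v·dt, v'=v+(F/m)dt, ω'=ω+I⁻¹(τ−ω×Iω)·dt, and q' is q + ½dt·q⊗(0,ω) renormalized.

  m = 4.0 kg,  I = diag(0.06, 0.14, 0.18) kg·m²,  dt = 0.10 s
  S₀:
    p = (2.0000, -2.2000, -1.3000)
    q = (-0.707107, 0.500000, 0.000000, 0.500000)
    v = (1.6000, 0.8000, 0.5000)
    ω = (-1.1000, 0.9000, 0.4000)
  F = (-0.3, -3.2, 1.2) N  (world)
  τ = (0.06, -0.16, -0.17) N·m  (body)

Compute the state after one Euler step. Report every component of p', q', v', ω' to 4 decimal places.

p + v·dt = (2.1600, -2.1200, -1.2500)
new velocity v' = (1.5925, 0.7200, 0.5300)
α = I⁻¹(τ − ω×Iω) = (0.7600, -1.5200, -0.5044)
ω' = ω + α·dt = (-1.0240, 0.7480, 0.3496)
q⊗(0,ω) = (0.3500000, 0.3278177, -1.3863963, 0.1671572)
updated quaternion q' = (-0.6877, 0.5150, -0.0691, 0.5070)

p' = (2.1600, -2.1200, -1.2500)
q' = (-0.6877, 0.5150, -0.0691, 0.5070)
v' = (1.5925, 0.7200, 0.5300)
ω' = (-1.0240, 0.7480, 0.3496)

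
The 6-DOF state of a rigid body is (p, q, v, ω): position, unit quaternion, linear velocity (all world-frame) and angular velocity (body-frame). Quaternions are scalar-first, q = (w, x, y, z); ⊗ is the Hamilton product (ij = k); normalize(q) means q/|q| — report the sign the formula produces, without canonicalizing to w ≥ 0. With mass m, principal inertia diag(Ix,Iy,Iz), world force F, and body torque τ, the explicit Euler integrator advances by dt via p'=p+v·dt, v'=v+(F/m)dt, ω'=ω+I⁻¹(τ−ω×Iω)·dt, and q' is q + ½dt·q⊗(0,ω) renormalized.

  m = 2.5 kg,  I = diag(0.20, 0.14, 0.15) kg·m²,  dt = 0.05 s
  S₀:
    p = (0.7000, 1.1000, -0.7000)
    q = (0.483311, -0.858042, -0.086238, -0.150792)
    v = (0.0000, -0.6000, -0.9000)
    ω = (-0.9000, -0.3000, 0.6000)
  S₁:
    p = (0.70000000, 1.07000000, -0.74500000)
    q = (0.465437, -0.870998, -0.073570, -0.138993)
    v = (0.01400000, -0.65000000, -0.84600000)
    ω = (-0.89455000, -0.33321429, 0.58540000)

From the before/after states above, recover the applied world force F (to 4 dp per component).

Δv = v₁−v₀ = (0.01400000, -0.05000000, 0.05400000)
m·(v₁−v₀)/dt = (0.7000, -2.5000, 2.7000)

F = (0.7000, -2.5000, 2.7000)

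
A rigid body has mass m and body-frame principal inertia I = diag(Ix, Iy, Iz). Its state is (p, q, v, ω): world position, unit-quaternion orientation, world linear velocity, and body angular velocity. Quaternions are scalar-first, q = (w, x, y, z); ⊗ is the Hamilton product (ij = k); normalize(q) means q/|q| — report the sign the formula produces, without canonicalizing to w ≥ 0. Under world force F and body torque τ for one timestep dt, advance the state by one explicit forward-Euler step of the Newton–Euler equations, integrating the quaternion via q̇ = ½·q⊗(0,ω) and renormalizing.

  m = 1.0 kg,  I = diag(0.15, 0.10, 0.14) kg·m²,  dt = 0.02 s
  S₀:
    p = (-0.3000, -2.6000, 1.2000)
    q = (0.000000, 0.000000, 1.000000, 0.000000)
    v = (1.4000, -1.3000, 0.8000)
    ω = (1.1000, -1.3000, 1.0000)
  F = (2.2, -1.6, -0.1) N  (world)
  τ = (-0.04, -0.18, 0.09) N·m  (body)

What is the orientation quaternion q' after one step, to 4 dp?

q' = (0.0130, 0.0100, 0.9998, -0.0110)

2q̇ = q⊗(0,ω) = (1.3000000, 1.0000000, 0.0000000, -1.1000000)
q' = normalize(q + ½dt·q⊗(0,ω)) = (0.0130, 0.0100, 0.9998, -0.0110)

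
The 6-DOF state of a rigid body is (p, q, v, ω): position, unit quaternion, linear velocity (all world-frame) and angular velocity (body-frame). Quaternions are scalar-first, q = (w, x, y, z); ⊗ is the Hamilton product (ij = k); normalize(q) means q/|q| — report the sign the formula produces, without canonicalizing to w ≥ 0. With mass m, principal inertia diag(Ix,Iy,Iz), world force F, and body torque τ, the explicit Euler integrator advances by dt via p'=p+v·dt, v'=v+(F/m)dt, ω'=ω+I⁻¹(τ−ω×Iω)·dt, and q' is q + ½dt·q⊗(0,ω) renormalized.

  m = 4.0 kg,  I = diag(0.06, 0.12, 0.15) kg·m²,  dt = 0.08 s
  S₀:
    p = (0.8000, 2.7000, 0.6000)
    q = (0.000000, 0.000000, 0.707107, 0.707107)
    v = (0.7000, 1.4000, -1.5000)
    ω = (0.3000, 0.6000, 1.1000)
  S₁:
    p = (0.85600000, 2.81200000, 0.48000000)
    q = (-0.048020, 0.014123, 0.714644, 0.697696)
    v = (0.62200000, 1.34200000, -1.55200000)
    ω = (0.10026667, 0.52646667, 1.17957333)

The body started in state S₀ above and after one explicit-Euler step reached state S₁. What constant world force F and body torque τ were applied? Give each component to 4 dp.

F = (-3.9000, -2.9000, -2.6000)
τ = (-0.1300, -0.1400, 0.1600)

Δv = v₁−v₀ = (-0.07800000, -0.05800000, -0.05200000)
applied force F = (-3.9000, -2.9000, -2.6000)
Δω = ω₁−ω₀ = (-0.19973333, -0.07353333, 0.07957333)
ω₀×(Iω₀) = (0.0198, -0.0297, 0.0108)
applied torque τ = (-0.1300, -0.1400, 0.1600)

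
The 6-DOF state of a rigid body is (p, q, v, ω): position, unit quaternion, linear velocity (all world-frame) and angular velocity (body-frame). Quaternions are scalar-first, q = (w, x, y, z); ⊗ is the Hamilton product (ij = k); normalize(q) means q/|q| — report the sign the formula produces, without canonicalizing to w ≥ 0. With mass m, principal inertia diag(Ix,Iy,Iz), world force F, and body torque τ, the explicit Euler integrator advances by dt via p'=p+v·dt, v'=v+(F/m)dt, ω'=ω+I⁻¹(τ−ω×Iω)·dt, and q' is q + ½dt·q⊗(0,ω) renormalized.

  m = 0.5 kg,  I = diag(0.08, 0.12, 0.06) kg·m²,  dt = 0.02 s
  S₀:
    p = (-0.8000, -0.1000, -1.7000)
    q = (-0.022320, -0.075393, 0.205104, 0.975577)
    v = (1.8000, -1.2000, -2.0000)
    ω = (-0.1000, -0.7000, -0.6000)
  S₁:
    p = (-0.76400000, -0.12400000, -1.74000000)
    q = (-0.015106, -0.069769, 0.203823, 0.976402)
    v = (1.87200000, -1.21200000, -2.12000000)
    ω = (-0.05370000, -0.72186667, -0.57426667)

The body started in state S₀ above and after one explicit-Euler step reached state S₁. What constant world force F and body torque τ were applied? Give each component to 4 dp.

F = (1.8000, -0.3000, -3.0000)
τ = (0.1600, -0.1300, 0.0800)

rate change Δω = (0.04630000, -0.02186667, 0.02573333)
precession coupling = (-0.0252, 0.0012, 0.0028)
τ = I·(Δω/dt) + ω₀×(Iω₀) = (0.1600, -0.1300, 0.0800)
velocity change Δv = (0.07200000, -0.01200000, -0.12000000)
m·(v₁−v₀)/dt = (1.8000, -0.3000, -3.0000)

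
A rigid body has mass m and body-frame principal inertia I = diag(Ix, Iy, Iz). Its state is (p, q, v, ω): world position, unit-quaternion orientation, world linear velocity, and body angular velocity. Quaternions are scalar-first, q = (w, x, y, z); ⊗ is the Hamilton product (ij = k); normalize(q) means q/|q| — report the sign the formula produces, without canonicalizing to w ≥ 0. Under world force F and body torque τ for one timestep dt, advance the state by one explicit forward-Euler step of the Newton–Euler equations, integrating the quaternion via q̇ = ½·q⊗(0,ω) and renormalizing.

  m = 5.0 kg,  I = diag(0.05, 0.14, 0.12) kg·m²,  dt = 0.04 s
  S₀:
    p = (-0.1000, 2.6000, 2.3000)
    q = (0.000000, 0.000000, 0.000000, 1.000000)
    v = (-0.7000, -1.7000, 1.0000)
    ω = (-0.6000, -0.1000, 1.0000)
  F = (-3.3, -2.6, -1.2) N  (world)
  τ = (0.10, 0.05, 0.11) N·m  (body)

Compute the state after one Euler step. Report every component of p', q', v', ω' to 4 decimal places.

p' = (-0.1280, 2.5320, 2.3400)
q' = (-0.0200, 0.0020, -0.0120, 0.9997)
v' = (-0.7264, -1.7208, 0.9904)
ω' = (-0.5216, -0.0977, 1.0349)

(τ − ω×Iω)/I = (1.9600, 0.0571, 0.8717)
ω' = ω + α·dt = (-0.5216, -0.0977, 1.0349)
Hamilton product q⊗(0,ω) = (-1.0000000, 0.1000000, -0.6000000, 0.0000000)
q' = normalize(q + ½dt·q⊗(0,ω)) = (-0.0200, 0.0020, -0.0120, 0.9997)
p' = p + v·dt = (-0.1280, 2.5320, 2.3400)
new velocity v' = (-0.7264, -1.7208, 0.9904)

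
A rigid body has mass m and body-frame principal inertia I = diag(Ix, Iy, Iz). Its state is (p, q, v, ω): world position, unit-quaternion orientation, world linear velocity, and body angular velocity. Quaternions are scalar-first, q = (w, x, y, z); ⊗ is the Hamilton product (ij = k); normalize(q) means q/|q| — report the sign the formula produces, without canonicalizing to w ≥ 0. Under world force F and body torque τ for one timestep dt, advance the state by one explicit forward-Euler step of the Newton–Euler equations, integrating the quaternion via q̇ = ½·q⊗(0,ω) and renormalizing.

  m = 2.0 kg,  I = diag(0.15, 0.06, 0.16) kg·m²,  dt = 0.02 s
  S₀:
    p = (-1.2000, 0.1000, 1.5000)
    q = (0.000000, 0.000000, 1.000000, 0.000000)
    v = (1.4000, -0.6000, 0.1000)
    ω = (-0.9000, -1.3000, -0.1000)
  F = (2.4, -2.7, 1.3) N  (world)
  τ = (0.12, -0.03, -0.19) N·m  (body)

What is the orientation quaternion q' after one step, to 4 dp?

q' = (0.0130, -0.0010, 0.9999, 0.0090)

q⊗(0,ω) = (1.3000000, -0.1000000, 0.0000000, 0.9000000)
updated quaternion q' = (0.0130, -0.0010, 0.9999, 0.0090)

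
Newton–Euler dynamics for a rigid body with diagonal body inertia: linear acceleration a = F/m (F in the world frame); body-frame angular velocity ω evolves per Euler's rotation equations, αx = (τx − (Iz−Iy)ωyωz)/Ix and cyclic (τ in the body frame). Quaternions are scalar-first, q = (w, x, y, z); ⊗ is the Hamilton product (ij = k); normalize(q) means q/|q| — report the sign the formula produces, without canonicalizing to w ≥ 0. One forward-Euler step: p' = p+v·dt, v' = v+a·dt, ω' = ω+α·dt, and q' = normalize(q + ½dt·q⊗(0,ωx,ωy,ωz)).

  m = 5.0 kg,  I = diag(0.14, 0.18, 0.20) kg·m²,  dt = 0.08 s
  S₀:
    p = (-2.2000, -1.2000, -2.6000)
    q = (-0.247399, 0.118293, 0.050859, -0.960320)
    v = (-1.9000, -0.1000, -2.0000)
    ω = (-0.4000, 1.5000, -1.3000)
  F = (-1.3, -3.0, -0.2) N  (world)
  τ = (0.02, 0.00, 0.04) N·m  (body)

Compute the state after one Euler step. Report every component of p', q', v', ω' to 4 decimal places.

precession coupling ω×(Iω) = (-0.0390, -0.0312, -0.0240)
angular accel α = (0.4214, 0.1733, 0.3200)
ω + α·dt = (-0.3663, 1.5139, -1.2744)
Hamilton product q⊗(0,ω) = (-1.2773873, 1.4733229, 0.1668104, 0.5194018)
updated quaternion q' = (-0.2975, 0.1766, 0.0573, -0.9365)
p + v·dt = (-2.3520, -1.2080, -2.7600)
v' = v + a·dt = (-1.9208, -0.1480, -2.0032)

p' = (-2.3520, -1.2080, -2.7600)
q' = (-0.2975, 0.1766, 0.0573, -0.9365)
v' = (-1.9208, -0.1480, -2.0032)
ω' = (-0.3663, 1.5139, -1.2744)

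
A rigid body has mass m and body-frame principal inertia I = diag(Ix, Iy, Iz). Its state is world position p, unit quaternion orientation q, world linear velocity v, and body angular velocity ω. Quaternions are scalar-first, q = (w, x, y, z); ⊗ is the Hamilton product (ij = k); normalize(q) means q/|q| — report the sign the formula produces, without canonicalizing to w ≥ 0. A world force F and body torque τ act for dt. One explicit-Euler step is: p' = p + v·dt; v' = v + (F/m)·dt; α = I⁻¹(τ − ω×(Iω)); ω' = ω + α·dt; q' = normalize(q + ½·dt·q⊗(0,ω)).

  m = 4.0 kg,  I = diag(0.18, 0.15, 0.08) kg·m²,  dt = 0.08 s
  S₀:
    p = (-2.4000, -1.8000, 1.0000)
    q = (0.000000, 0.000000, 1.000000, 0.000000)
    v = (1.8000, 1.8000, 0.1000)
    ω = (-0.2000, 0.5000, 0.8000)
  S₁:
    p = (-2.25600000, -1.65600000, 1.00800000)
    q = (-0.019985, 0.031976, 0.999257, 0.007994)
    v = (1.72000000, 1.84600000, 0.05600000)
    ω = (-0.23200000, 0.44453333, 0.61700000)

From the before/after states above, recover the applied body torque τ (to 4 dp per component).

Δω = ω₁−ω₀ = (-0.03200000, -0.05546667, -0.18300000)
gyro term ω₀×Iω₀ = (-0.0280, -0.0160, 0.0030)
I·α + gyro = (-0.1000, -0.1200, -0.1800)

τ = (-0.1000, -0.1200, -0.1800)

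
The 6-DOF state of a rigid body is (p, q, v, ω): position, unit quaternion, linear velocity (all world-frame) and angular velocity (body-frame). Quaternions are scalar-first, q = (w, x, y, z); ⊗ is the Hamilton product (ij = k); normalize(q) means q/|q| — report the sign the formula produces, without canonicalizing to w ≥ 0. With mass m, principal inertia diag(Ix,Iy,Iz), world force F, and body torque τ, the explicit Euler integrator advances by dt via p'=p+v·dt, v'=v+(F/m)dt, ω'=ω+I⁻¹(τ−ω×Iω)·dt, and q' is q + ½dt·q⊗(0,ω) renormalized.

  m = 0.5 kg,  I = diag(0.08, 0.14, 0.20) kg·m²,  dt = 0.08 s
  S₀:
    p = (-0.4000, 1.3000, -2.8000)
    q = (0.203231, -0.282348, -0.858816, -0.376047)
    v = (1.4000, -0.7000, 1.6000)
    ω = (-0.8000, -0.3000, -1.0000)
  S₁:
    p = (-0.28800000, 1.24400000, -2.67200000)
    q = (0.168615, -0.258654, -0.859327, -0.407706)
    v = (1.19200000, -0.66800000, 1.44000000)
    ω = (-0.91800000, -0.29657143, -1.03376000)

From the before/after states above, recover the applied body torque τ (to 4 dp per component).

τ = (-0.1000, -0.0900, -0.0700)

rate change Δω = (-0.11800000, 0.00342857, -0.03376000)
I·α + gyro = (-0.1000, -0.0900, -0.0700)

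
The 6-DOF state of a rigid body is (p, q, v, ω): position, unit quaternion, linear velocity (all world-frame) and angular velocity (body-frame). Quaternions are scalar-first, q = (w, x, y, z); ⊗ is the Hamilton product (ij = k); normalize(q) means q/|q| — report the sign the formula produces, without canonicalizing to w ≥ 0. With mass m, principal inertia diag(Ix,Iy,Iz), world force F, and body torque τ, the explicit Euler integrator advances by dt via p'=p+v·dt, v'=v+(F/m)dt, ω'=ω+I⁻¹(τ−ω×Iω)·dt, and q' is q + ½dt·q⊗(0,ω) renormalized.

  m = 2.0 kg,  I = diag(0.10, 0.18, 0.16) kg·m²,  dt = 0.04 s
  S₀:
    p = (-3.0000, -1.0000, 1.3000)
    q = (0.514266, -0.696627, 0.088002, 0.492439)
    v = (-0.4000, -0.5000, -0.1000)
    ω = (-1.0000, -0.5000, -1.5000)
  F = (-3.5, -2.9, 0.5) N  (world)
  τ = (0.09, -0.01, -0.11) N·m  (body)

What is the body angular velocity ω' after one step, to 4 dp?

ω' = (-0.9580, -0.4822, -1.5375)

ω×(Iω) gyroscopic = (-0.0150, -0.0900, 0.0400)
angular accel α = (1.0500, 0.4444, -0.9375)
ω + α·dt = (-0.9580, -0.4822, -1.5375)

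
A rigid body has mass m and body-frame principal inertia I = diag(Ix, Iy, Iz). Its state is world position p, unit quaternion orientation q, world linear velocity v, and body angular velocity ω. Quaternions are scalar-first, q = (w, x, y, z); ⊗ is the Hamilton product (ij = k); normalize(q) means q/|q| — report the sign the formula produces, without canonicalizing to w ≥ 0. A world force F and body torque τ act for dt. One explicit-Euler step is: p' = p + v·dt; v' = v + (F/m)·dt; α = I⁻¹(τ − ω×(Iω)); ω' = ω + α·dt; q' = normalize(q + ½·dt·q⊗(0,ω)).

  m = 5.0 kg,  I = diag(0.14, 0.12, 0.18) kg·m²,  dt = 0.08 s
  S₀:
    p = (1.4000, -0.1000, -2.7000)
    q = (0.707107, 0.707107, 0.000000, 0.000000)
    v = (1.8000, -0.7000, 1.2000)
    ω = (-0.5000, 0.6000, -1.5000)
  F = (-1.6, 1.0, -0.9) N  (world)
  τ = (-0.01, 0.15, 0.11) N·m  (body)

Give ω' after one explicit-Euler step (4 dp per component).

ω' = (-0.4749, 0.7200, -1.4538)

(τ − ω×Iω)/I = (0.3143, 1.5000, 0.5778)
new body rate ω' = (-0.4749, 0.7200, -1.4538)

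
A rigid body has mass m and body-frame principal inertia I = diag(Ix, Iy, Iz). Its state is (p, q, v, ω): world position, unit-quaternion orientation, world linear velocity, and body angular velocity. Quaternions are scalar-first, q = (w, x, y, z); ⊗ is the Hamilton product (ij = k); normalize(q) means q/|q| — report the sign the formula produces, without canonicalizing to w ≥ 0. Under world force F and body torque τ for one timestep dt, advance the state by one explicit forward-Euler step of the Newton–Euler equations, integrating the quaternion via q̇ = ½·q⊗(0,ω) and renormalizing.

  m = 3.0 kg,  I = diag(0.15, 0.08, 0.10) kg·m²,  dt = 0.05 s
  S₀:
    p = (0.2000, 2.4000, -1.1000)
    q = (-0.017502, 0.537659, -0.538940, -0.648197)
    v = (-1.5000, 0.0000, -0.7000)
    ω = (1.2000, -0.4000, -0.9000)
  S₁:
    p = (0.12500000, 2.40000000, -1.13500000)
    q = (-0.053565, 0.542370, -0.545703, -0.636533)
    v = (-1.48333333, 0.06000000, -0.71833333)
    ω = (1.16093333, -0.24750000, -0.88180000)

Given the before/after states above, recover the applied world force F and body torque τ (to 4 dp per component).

Δω = ω₁−ω₀ = (-0.03906667, 0.15250000, 0.01820000)
precession coupling = (0.0072, -0.0540, 0.0336)
I·α + gyro = (-0.1100, 0.1900, 0.0700)
velocity change Δv = (0.01666667, 0.06000000, -0.01833333)
m·(v₁−v₀)/dt = (1.0000, 3.6000, -1.1000)

F = (1.0000, 3.6000, -1.1000)
τ = (-0.1100, 0.1900, 0.0700)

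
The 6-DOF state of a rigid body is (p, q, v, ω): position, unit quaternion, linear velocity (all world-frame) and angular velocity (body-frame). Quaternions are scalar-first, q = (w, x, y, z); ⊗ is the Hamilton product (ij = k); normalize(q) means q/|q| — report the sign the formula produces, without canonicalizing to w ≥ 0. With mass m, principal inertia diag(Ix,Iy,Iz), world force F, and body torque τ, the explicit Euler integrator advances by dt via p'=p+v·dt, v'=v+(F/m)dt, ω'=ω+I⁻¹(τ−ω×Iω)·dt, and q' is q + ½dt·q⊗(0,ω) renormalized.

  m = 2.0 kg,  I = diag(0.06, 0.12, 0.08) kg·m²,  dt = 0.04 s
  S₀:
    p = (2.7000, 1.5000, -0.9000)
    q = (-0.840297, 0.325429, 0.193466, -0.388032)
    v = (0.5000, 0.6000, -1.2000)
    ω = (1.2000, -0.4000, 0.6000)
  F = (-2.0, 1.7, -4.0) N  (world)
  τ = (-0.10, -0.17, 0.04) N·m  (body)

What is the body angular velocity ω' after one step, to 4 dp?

ω' = (1.1269, -0.4519, 0.6344)

α = I⁻¹(τ − ω×Iω) = (-1.8267, -1.2967, 0.8600)
new body rate ω' = (1.1269, -0.4519, 0.6344)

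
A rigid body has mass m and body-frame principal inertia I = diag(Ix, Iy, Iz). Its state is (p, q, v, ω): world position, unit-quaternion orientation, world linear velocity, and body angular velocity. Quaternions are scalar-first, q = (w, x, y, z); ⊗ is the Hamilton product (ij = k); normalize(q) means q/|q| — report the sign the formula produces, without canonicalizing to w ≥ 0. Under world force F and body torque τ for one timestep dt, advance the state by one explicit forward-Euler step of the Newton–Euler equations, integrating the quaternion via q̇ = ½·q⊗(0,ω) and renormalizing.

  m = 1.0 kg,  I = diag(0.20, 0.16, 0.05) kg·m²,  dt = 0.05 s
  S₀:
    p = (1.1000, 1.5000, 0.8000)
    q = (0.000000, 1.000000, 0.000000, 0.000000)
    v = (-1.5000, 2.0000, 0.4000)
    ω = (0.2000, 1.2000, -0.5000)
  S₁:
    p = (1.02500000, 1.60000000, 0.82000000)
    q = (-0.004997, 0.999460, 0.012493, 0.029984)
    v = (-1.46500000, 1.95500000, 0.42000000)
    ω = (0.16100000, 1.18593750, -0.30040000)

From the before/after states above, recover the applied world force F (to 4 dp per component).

F = (0.7000, -0.9000, 0.4000)

Δv = v₁−v₀ = (0.03500000, -0.04500000, 0.02000000)
F = m·Δv/dt = (0.7000, -0.9000, 0.4000)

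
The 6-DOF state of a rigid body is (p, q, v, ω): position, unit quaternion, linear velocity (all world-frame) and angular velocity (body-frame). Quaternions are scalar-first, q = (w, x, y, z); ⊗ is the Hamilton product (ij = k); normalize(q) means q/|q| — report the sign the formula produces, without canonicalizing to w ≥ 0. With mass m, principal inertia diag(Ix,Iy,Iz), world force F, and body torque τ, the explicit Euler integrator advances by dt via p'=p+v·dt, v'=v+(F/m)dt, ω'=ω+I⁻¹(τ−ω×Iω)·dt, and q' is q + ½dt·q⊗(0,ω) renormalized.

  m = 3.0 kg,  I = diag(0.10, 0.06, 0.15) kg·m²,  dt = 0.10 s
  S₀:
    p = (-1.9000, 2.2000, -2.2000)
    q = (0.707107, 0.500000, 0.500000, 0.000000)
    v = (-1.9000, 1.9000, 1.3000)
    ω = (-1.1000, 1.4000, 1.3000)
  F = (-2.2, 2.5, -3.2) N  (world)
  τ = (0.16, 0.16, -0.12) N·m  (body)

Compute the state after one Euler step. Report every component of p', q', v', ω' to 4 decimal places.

p' = (-2.0900, 2.3900, -2.0700)
q' = (0.6954, 0.4906, 0.5139, 0.1078)
v' = (-1.9733, 1.9833, 1.1933)
ω' = (-1.1038, 1.5475, 1.1789)

a = (-0.7333, 0.8333, -1.0667)
p + v·dt = (-2.0900, 2.3900, -2.0700)
new velocity v' = (-1.9733, 1.9833, 1.1933)
gyro term ω×Iω = (0.1638, 0.0715, 0.0616)
α = I⁻¹(τ − ω×Iω) = (-0.0380, 1.4750, -1.2107)
ω' = ω + α·dt = (-1.1038, 1.5475, 1.1789)
Hamilton product q⊗(0,ω) = (-0.1500000, -0.1278177, 0.3399498, 2.1692391)
updated quaternion q' = (0.6954, 0.4906, 0.5139, 0.1078)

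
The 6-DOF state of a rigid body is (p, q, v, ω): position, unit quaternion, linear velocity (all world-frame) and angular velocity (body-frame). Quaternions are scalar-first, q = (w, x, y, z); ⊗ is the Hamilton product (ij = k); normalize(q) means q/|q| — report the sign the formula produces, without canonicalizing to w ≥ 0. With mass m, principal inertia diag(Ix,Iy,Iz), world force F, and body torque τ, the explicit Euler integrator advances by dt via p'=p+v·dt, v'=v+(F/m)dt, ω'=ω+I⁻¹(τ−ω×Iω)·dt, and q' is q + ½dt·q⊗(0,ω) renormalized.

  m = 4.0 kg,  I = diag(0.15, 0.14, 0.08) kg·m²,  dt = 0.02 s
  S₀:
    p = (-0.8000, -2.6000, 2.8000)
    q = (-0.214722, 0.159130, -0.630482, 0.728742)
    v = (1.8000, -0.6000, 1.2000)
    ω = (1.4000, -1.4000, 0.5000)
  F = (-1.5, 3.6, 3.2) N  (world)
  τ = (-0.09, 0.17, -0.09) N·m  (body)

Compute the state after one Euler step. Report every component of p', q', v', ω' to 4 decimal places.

new position p' = (-0.7640, -2.6120, 2.8240)
v' = v + a·dt = (1.7925, -0.5820, 1.2160)
gyro term ω×Iω = (0.0420, 0.0490, 0.0196)
α = I⁻¹(τ − ω×Iω) = (-0.8800, 0.8643, -1.3700)
ω + α·dt = (1.3824, -1.3827, 0.4726)
Hamilton product q⊗(0,ω) = (-1.4698278, 0.4043870, 1.2412846, 0.5525318)
q + ½dt·q⊗(0,ω), renormalized = (-0.2294, 0.1631, -0.6179, 0.7341)

p' = (-0.7640, -2.6120, 2.8240)
q' = (-0.2294, 0.1631, -0.6179, 0.7341)
v' = (1.7925, -0.5820, 1.2160)
ω' = (1.3824, -1.3827, 0.4726)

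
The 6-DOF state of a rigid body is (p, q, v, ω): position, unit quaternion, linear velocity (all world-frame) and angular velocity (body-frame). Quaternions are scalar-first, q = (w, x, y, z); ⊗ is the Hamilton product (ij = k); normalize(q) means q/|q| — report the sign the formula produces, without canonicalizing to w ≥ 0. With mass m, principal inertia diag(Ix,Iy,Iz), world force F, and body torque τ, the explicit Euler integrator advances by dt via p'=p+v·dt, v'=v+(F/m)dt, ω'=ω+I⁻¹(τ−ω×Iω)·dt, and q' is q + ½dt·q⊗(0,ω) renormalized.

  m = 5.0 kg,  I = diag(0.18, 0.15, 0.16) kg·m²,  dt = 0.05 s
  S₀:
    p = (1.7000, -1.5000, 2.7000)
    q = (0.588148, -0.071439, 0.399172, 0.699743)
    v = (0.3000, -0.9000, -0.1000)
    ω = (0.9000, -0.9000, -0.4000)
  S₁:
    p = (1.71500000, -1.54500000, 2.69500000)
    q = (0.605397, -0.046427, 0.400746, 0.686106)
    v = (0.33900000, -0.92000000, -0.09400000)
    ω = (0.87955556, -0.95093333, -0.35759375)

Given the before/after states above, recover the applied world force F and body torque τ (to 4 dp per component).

Δv = v₁−v₀ = (0.03900000, -0.02000000, 0.00600000)
m·(v₁−v₀)/dt = (3.9000, -2.0000, 0.6000)
rate change Δω = (-0.02044444, -0.05093333, 0.04240625)
precession coupling = (0.0036, -0.0072, 0.0243)
applied torque τ = (-0.0700, -0.1600, 0.1600)

F = (3.9000, -2.0000, 0.6000)
τ = (-0.0700, -0.1600, 0.1600)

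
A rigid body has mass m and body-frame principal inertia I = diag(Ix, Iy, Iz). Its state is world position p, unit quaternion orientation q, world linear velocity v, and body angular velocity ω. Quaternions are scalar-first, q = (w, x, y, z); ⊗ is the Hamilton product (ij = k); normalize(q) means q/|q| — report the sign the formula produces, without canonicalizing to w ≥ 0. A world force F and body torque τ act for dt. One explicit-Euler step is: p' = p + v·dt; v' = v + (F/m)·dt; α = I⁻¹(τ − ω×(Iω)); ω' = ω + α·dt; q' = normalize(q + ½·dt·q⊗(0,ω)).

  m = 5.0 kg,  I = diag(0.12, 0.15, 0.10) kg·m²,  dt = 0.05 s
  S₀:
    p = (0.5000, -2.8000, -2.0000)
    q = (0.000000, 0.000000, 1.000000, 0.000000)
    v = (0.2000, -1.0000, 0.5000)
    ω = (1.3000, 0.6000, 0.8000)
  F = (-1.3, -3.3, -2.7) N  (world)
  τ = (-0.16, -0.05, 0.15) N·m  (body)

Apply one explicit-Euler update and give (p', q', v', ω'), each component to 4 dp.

gyro term ω×Iω = (-0.0240, 0.0208, 0.0234)
angular accel α = (-1.1333, -0.4720, 1.2660)
ω' = ω + α·dt = (1.2433, 0.5764, 0.8633)
q⊗(0,ω) = (-0.6000000, 0.8000000, 0.0000000, -1.3000000)
q' = normalize(q + ½dt·q⊗(0,ω)) = (-0.0150, 0.0200, 0.9992, -0.0325)
a = (-0.2600, -0.6600, -0.5400)
p + v·dt = (0.5100, -2.8500, -1.9750)
new velocity v' = (0.1870, -1.0330, 0.4730)

p' = (0.5100, -2.8500, -1.9750)
q' = (-0.0150, 0.0200, 0.9992, -0.0325)
v' = (0.1870, -1.0330, 0.4730)
ω' = (1.2433, 0.5764, 0.8633)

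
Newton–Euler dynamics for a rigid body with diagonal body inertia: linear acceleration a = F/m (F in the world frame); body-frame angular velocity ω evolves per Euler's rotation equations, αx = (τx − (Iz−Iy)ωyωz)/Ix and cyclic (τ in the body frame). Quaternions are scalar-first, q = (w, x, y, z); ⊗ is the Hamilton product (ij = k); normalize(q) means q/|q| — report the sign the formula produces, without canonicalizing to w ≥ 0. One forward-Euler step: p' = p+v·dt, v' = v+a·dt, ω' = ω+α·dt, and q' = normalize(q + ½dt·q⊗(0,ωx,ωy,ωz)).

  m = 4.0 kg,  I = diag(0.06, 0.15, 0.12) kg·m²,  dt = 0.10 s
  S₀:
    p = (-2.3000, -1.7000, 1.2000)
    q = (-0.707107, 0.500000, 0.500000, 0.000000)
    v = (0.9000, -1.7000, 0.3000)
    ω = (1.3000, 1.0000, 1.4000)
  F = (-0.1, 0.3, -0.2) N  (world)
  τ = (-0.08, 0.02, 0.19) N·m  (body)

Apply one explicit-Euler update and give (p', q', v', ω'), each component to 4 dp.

ω×(Iω) gyroscopic = (-0.0420, -0.1092, 0.1170)
angular accel α = (-0.6333, 0.8613, 0.6083)
new body rate ω' = (1.2367, 1.0861, 1.4608)
q⊗(0,ω) = (-1.1500000, -0.2192391, -1.4071070, -1.1399498)
q' = normalize(q + ½dt·q⊗(0,ω)) = (-0.7602, 0.4862, 0.4272, -0.0567)
a = F/m = (-0.0250, 0.0750, -0.0500)
p + v·dt = (-2.2100, -1.8700, 1.2300)
new velocity v' = (0.8975, -1.6925, 0.2950)

p' = (-2.2100, -1.8700, 1.2300)
q' = (-0.7602, 0.4862, 0.4272, -0.0567)
v' = (0.8975, -1.6925, 0.2950)
ω' = (1.2367, 1.0861, 1.4608)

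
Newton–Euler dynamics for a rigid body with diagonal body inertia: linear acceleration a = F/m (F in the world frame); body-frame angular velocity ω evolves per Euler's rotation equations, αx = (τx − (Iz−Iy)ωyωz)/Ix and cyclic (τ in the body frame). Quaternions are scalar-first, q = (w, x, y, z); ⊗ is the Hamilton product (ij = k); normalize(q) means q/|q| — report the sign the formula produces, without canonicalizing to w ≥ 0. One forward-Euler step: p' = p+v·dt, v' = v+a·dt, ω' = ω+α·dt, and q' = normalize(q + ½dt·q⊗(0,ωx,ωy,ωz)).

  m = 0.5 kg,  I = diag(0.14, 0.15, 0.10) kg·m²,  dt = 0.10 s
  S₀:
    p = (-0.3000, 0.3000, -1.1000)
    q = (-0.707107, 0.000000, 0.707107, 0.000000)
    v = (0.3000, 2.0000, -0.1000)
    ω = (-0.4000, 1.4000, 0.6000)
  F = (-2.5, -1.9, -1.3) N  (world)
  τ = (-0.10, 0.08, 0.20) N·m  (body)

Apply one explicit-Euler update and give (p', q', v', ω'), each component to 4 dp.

p' = (-0.2700, 0.5000, -1.1100)
q' = (-0.7543, 0.0352, 0.6556, -0.0070)
v' = (-0.2000, 1.6200, -0.3600)
ω' = (-0.4414, 1.4597, 0.8056)

new position p' = (-0.2700, 0.5000, -1.1100)
new velocity v' = (-0.2000, 1.6200, -0.3600)
precession coupling ω×(Iω) = (-0.0420, -0.0096, -0.0056)
(τ − ω×Iω)/I = (-0.4143, 0.5973, 2.0560)
ω + α·dt = (-0.4414, 1.4597, 0.8056)
Hamilton product q⊗(0,ω) = (-0.9899498, 0.7071070, -0.9899498, -0.1414214)
q' = normalize(q + ½dt·q⊗(0,ω)) = (-0.7543, 0.0352, 0.6556, -0.0070)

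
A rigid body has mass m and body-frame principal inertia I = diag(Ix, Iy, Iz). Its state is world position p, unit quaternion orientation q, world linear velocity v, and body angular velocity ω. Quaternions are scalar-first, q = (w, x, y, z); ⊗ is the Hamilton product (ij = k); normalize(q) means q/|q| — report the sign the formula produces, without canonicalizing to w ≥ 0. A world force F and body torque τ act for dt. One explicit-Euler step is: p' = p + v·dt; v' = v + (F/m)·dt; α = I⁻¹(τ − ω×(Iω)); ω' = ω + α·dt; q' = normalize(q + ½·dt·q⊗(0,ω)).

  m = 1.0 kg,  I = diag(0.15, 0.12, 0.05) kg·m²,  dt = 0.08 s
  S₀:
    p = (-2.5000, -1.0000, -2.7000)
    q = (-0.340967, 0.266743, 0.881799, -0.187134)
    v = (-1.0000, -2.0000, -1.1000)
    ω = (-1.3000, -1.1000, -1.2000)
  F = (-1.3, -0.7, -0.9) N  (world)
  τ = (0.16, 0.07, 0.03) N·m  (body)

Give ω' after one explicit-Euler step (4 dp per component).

α = I⁻¹(τ − ω×Iω) = (1.6827, -0.7167, 1.4580)
ω + α·dt = (-1.1654, -1.1573, -1.0834)

ω' = (-1.1654, -1.1573, -1.0834)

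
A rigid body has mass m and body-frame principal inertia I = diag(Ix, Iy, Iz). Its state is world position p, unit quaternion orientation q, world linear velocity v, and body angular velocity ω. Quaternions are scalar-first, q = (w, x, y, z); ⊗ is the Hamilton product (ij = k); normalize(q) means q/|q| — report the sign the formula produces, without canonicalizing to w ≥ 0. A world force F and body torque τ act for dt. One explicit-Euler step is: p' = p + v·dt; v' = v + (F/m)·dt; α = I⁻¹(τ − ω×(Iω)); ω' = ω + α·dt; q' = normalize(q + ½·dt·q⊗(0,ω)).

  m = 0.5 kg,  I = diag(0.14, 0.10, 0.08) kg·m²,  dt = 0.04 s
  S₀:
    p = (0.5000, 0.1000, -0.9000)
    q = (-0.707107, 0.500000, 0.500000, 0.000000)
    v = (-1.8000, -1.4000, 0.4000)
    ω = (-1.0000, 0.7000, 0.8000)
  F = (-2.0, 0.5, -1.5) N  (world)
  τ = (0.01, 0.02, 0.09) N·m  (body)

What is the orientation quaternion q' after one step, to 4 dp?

2q̇ = q⊗(0,ω) = (0.1500000, 1.1071070, -0.8949749, 0.2843144)
q' = normalize(q + ½dt·q⊗(0,ω)) = (-0.7038, 0.5219, 0.4819, 0.0057)

q' = (-0.7038, 0.5219, 0.4819, 0.0057)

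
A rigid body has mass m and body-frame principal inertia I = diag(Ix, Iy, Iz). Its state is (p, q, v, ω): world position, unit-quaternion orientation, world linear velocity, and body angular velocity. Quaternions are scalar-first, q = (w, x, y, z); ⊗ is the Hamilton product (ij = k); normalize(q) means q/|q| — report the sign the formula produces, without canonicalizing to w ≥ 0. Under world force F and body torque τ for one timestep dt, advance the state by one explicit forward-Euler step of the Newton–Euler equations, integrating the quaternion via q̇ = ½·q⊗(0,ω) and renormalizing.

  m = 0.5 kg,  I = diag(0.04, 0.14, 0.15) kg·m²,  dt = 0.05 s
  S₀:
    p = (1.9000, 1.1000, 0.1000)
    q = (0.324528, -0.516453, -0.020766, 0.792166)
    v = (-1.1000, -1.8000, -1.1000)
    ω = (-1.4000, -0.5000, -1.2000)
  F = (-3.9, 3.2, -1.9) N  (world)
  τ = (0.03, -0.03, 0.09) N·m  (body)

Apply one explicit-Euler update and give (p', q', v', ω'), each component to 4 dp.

a = (-7.8000, 6.4000, -3.8000)
p' = p + v·dt = (1.8450, 1.0100, 0.0450)
new velocity v' = (-1.4900, -1.4800, -1.2900)
precession coupling ω×(Iω) = (0.0060, -0.1848, 0.0700)
angular accel α = (0.6000, 1.1057, 0.1333)
ω + α·dt = (-1.3700, -0.4447, -1.1933)
2q̇ = q⊗(0,ω) = (0.2171820, -0.0333370, -1.8910400, -0.1602795)
q + ½dt·q⊗(0,ω), renormalized = (0.3296, -0.5167, -0.0680, 0.7873)

p' = (1.8450, 1.0100, 0.0450)
q' = (0.3296, -0.5167, -0.0680, 0.7873)
v' = (-1.4900, -1.4800, -1.2900)
ω' = (-1.3700, -0.4447, -1.1933)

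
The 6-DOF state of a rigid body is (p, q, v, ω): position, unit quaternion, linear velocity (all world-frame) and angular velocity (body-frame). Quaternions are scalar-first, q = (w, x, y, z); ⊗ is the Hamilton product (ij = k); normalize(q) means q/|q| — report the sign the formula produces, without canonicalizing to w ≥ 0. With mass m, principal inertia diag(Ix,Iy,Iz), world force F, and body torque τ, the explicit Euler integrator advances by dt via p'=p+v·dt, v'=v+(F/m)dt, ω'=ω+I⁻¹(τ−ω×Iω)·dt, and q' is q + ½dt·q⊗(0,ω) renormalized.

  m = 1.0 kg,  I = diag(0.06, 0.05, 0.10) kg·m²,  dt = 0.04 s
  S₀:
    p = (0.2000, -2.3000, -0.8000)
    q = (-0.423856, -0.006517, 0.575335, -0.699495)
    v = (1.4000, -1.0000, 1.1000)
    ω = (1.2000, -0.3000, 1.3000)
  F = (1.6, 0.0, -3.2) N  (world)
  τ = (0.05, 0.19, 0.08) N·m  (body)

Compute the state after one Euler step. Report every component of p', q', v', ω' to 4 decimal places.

p' = (0.2560, -2.3400, -0.7560)
q' = (-0.4018, -0.0059, 0.5609, -0.7238)
v' = (1.4640, -1.0000, 0.9720)
ω' = (1.2463, -0.0981, 1.3306)

(τ − ω×Iω)/I = (1.1583, 5.0480, 0.7640)
ω' = ω + α·dt = (1.2463, -0.0981, 1.3306)
q⊗(0,ω) = (1.0897644, 0.0294598, -0.7037651, -1.2394597)
updated quaternion q' = (-0.4018, -0.0059, 0.5609, -0.7238)
linear accel F/m = (1.6000, 0.0000, -3.2000)
p + v·dt = (0.2560, -2.3400, -0.7560)
new velocity v' = (1.4640, -1.0000, 0.9720)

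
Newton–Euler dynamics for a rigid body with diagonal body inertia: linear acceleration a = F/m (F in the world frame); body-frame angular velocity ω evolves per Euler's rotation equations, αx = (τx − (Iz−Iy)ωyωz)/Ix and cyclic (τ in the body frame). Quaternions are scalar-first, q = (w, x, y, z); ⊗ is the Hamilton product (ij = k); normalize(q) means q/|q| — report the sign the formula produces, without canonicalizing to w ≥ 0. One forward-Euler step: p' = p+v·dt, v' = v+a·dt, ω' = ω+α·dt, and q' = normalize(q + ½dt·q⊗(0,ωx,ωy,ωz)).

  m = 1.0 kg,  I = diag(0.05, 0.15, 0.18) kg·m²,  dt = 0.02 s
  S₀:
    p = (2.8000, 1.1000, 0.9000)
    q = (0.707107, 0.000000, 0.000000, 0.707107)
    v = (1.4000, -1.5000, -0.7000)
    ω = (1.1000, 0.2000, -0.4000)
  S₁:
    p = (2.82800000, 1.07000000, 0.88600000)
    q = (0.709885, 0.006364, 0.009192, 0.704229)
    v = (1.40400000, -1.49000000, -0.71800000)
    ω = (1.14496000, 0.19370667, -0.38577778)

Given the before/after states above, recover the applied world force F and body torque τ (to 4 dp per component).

v₁ − v₀ = (0.00400000, 0.01000000, -0.01800000)
applied force F = (0.2000, 0.5000, -0.9000)
ω₁ − ω₀ = (0.04496000, -0.00629333, 0.01422222)
applied torque τ = (0.1100, 0.0100, 0.1500)

F = (0.2000, 0.5000, -0.9000)
τ = (0.1100, 0.0100, 0.1500)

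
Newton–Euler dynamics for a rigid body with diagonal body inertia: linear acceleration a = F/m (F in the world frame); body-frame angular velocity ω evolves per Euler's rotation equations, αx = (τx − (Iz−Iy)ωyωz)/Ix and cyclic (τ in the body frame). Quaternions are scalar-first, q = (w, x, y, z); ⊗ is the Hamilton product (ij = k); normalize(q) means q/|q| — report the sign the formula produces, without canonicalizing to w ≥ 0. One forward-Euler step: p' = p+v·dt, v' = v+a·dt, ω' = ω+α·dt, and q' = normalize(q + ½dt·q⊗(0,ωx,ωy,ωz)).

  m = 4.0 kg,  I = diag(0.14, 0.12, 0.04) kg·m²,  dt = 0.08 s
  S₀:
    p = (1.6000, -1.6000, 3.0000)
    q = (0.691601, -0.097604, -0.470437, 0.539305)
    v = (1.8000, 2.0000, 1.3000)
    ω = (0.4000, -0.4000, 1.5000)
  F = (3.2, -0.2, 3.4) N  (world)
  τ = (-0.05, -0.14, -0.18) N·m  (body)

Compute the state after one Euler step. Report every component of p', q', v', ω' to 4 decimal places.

precession coupling ω×(Iω) = (0.0480, 0.0600, 0.0032)
α = I⁻¹(τ − ω×Iω) = (-0.7000, -1.6667, -4.5800)
ω + α·dt = (0.3440, -0.5333, 1.1336)
q⊗(0,ω) = (-0.9580907, -0.2132931, 0.0854876, 1.2646179)
q' = normalize(q + ½dt·q⊗(0,ω)) = (0.6519, -0.1059, -0.4661, 0.5887)
a = F/m = (0.8000, -0.0500, 0.8500)
new position p' = (1.7440, -1.4400, 3.1040)
new velocity v' = (1.8640, 1.9960, 1.3680)

p' = (1.7440, -1.4400, 3.1040)
q' = (0.6519, -0.1059, -0.4661, 0.5887)
v' = (1.8640, 1.9960, 1.3680)
ω' = (0.3440, -0.5333, 1.1336)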